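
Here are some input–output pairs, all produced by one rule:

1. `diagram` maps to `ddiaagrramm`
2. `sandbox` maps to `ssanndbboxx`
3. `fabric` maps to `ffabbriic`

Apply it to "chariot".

Rule — repeat every character 3 times, then keep every other character starting from the first (positions 1st, 3rd, 5th, ...).
Working it through for "chariot": intermediate "ccchhhaaarrriiiooottt", final "cchaariiott".

cchaariiott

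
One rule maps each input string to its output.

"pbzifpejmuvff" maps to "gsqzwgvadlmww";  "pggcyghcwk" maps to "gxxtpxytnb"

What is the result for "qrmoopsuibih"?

hidffgjlzszy

The pattern: shift every letter 9 places backward in the alphabet (wrapping around).
"qrmoopsuibih" → "hidffgjlzszy".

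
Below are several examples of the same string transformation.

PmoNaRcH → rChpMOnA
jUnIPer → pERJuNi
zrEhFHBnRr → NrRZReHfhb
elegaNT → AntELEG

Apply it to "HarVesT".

ESthARv

Rule — flip the case of every letter, then move the last 3 characters to the front (rotate right by 3).
For "HarVesT", step one produces "hARvESt"; step two turns that into "ESthARv".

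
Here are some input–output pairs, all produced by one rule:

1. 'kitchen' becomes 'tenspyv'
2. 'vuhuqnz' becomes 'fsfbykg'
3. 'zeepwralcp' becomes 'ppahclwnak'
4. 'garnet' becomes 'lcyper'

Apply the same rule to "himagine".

In each case the input is transformed by: shift every letter 11 places forward in the alphabet (wrapping around), then move the first character to the end.
So "himagine" becomes "txlrtyps".

txlrtyps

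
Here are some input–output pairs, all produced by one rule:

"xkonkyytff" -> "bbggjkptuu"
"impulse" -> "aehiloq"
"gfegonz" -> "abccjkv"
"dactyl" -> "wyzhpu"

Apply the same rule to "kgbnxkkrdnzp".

Rule — sort the characters into alphabetical order, then shift every letter 4 places backward in the alphabet (wrapping around).
For "kgbnxkkrdnzp", step one produces "bdgkkknnprxz"; step two turns that into "xzcgggjjlntv".

xzcgggjjlntv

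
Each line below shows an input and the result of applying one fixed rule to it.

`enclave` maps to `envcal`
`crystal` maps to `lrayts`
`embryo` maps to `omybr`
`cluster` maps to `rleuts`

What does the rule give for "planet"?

The transformation: take characters alternately from the front and the back (1st, last, 2nd, 2nd-last, ...), then delete the first character.
Starting from "planet": after the first operation, "ptlean"; after the second, "tlean".

tlean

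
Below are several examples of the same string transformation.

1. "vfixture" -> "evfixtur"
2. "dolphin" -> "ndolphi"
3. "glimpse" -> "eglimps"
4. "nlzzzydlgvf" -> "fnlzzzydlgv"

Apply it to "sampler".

rsample

The rule is to move the last character to the front.
So "sampler" becomes "rsample".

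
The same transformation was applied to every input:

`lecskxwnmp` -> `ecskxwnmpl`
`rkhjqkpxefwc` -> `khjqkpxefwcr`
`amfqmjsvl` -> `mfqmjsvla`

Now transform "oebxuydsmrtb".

In each case the input is transformed by: move the first character to the end.
So "oebxuydsmrtb" becomes "ebxuydsmrtbo".

ebxuydsmrtbo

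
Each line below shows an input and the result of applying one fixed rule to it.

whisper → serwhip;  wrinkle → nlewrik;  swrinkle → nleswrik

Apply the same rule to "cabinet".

ietcabn

What's happening: move the last 3 characters to the front (rotate right by 3), then swap the first and last characters.
For "cabinet", step one produces "netcabi"; step two turns that into "ietcabn".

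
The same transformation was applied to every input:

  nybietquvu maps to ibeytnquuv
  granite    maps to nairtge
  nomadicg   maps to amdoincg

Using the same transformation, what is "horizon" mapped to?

Rule — move the first 3 characters to the end (rotate left by 3), then take characters alternately from the front and the back (1st, last, 2nd, 2nd-last, ...).
Working it through for "horizon": intermediate "izonhor", final "irzoohn".

irzoohn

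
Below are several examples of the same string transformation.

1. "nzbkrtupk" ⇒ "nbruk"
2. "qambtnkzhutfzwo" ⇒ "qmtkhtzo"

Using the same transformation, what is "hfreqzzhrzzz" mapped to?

hrqzrz

In each case the input is transformed by: keep every other character starting from the first (positions 1st, 3rd, 5th, ...).
So "hfreqzzhrzzz" becomes "hrqzrz".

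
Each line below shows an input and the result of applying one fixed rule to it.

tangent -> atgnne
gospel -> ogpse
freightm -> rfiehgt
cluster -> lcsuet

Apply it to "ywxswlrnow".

The transformation: delete the last character, then swap each adjacent pair of characters (1↔2, 3↔4, ...).
For "ywxswlrnow", step one produces "ywxswlrno"; step two turns that into "wysxlwnro".

wysxlwnro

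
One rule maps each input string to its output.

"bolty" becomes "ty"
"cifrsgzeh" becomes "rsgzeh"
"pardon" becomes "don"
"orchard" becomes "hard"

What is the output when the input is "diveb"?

What's happening: delete the first 3 characters.
For "diveb" the result is "eb".

eb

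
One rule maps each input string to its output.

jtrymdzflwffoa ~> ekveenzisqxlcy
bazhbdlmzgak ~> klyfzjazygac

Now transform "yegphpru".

goqtxdfo

The pattern: swap the front and back halves of the string, then shift every letter 1 place backward in the alphabet (wrapping around).
Working it through for "yegphpru": intermediate "hpruyegp", final "goqtxdfo".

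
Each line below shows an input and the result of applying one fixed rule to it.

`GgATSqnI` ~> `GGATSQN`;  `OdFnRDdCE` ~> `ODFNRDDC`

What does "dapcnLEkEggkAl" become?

DAPCNLEKEGGKA

The transformation: delete the last character, then convert every letter to uppercase.
On "dapcnLEkEggkAl": the first step gives "dapcnLEkEggkA", and the second then gives "DAPCNLEKEGGKA".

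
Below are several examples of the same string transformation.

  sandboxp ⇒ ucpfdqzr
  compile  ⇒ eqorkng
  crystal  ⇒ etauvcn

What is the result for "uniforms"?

wpkhqtou

What's happening: shift every letter 2 places forward in the alphabet (wrapping around).
Applying that to "uniforms" gives "wpkhqtou".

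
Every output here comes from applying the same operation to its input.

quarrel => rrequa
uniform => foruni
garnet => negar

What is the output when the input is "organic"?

Each output is the input with this applied: delete the last character, then move the first 3 characters to the end (rotate left by 3).
Applying both steps to "organic": "organi", then "aniorg".

aniorg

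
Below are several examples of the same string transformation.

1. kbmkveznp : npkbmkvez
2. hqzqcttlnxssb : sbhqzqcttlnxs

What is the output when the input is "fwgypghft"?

The pattern: move the last 2 characters to the front (rotate right by 2).
So "fwgypghft" becomes "ftfwgypgh".

ftfwgypgh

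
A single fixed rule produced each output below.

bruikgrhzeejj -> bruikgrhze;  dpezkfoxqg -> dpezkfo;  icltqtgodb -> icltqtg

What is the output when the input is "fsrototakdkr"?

Each output is the input with this applied: delete the last 3 characters.
For "fsrototakdkr" the result is "fsrototak".

fsrototak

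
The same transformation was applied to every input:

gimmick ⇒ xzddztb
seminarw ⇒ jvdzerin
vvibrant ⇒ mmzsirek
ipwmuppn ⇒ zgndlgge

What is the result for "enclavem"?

The pattern: shift every letter 9 places backward in the alphabet (wrapping around).
Applying that to "enclavem" gives "vetcrmvd".

vetcrmvd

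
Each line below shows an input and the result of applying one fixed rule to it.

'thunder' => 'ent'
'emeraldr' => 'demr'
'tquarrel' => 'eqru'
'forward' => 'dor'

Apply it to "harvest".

What's happening: sort the characters into alphabetical order, then keep every other character starting from the second (positions 2nd, 4th, 6th, ...).
Working it through for "harvest": intermediate "aehrstv", final "ert".

ert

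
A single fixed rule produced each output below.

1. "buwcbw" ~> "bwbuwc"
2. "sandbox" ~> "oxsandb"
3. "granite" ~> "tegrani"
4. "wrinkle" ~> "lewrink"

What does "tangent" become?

nttange

The transformation: move the last 2 characters to the front (rotate right by 2).
Doing the same to "tangent": "nttange".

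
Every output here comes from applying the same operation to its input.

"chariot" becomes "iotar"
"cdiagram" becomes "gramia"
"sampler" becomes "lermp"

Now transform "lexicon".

conxi

The transformation: delete the first 2 characters, then move the first 2 characters to the end (rotate left by 2).
Starting from "lexicon": after the first operation, "xicon"; after the second, "conxi".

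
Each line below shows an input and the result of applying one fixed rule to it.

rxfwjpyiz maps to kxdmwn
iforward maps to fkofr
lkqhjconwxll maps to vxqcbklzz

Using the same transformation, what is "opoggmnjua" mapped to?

uuabxio

The rule is to delete the first 3 characters, then shift every letter 12 places backward in the alphabet (wrapping around).
"opoggmnjua" → "ggmnjua" → "uuabxio".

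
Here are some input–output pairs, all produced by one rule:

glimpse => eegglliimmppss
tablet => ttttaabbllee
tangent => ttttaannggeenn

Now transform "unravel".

Rule — move the last character to the front, then double every character.
"unravel" → "lunrave" → "lluunnrraavvee".

lluunnrraavvee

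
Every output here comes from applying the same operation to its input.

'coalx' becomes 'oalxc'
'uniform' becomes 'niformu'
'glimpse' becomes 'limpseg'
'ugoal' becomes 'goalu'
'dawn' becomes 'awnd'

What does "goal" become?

The transformation: move the first character to the end.
For "goal" the result is "oalg".

oalg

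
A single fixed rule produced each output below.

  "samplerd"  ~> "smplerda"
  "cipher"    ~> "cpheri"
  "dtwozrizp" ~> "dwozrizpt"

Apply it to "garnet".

The rule is to move the first character to the end, then swap the first and last characters.
For "garnet", step one produces "arnetg"; step two turns that into "grneta".

grneta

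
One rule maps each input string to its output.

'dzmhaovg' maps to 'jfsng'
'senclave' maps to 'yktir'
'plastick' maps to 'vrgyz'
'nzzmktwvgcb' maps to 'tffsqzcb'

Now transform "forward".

luxc

The pattern: shift every letter 6 places forward in the alphabet (wrapping around), then delete the last 3 characters.
"forward" → "luxcgxj" → "luxc".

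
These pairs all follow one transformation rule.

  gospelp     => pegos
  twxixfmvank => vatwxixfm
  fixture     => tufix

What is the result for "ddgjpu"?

gjdd

The transformation: delete the last 2 characters, then move the last 2 characters to the front (rotate right by 2).
On "ddgjpu" that produces "gjdd".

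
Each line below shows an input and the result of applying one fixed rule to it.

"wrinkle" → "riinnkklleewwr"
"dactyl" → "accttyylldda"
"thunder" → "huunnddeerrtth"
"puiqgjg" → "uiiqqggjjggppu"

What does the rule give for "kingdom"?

innggddoommkki

Each output is the input with this applied: double every character, then move the first 3 characters to the end (rotate left by 3).
Doing the same to "kingdom": "innggddoommkki".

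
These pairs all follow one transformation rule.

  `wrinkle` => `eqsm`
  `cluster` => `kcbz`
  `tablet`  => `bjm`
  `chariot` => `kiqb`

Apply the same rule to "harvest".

pzmb

In each case the input is transformed by: shift every letter 8 places forward in the alphabet (wrapping around), then keep every other character starting from the first (positions 1st, 3rd, 5th, ...).
Doing the same to "harvest": "pzmb".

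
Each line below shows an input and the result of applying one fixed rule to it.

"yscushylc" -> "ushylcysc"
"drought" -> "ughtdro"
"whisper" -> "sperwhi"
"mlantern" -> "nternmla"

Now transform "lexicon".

iconlex

In each case the input is transformed by: move the first 3 characters to the end (rotate left by 3).
So "lexicon" becomes "iconlex".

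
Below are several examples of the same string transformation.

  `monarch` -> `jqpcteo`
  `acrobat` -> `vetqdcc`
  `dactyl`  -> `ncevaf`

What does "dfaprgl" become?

Each output is the input with this applied: swap the first and last characters, then shift every letter 2 places forward in the alphabet (wrapping around).
"dfaprgl" → "lfaprgd" → "nhcrtif".

nhcrtif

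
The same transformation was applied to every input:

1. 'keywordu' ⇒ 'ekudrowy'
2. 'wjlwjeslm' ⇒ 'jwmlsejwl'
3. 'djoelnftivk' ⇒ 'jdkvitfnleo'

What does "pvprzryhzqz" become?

Rule — reverse the string, then move the last 2 characters to the front (rotate right by 2).
"pvprzryhzqz" → "zqzhyrzrpvp" → "vpzqzhyrzrp".
(Check on "wjlwjeslm": → "mlsejwljw" → "jwmlsejwl" ✓)

vpzqzhyrzrp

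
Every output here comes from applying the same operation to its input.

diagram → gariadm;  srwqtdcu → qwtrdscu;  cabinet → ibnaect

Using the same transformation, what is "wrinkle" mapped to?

In each case the input is transformed by: move the first 3 characters to the end (rotate left by 3), then take characters alternately from the front and the back (1st, last, 2nd, 2nd-last, ...).
On "wrinkle": the first step gives "nklewri", and the second then gives "nikrlwe".

nikrlwe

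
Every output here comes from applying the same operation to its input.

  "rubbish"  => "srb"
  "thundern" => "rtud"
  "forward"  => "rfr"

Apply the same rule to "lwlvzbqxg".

xllz

Rule — move the last 3 characters to the front (rotate right by 3), then keep every other character starting from the second (positions 2nd, 4th, 6th, ...).
Applying that to "lwlvzbqxg" gives "xllz".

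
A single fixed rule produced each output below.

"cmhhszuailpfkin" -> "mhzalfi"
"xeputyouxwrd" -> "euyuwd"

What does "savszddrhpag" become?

asdrpg

The rule is to keep every other character starting from the second (positions 2nd, 4th, 6th, ...).
"savszddrhpag" → "asdrpg".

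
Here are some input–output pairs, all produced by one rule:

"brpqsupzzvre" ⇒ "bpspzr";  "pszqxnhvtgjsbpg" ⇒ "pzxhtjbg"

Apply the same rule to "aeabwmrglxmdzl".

aawrlmz

The pattern: keep every other character starting from the first (positions 1st, 3rd, 5th, ...).
Doing the same to "aeabwmrglxmdzl": "aawrlmz".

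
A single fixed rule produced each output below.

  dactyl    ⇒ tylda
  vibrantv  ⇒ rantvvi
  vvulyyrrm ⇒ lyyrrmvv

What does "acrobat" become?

obatac

Each output is the input with this applied: move the first 3 characters to the end (rotate left by 3), then delete the last character.
"acrobat" → "obatacr" → "obatac".
(Check on "dactyl": → "tyldac" → "tylda" ✓)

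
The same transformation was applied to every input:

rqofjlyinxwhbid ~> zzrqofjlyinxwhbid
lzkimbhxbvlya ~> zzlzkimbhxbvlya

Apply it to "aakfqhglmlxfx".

zzaakfqhglmlxfx

Each output is the input with this applied: prepend "zz".
Applying that to "aakfqhglmlxfx" gives "zzaakfqhglmlxfx".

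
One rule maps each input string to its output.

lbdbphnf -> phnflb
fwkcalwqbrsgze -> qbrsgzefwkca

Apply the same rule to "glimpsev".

Each output is the input with this applied: swap the front and back halves of the string, then delete the last 2 characters.
For "glimpsev", step one produces "psevglim"; step two turns that into "psevgl".

psevgl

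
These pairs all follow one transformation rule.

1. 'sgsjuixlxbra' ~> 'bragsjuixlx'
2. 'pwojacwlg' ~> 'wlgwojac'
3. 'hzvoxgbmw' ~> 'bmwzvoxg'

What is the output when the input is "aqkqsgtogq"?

Each output is the input with this applied: delete the first character, then move the last 3 characters to the front (rotate right by 3).
"aqkqsgtogq" → "qkqsgtogq" → "ogqqkqsgt".

ogqqkqsgt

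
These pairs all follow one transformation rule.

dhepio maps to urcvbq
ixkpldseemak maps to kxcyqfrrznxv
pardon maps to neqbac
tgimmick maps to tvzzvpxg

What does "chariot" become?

unevbgp

Looking at the pairs, the operation is to shift every letter 13 places forward in the alphabet (wrapping around) — i.e. ROT13, then move the first character to the end.
"chariot" → "punevbg" → "unevbgp".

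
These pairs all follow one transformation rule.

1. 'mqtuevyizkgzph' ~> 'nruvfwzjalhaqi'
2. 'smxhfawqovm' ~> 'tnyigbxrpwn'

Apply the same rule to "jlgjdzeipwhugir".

In each case the input is transformed by: shift every letter 1 place forward in the alphabet (wrapping around).
Applying that to "jlgjdzeipwhugir" gives "kmhkeafjqxivhjs".

kmhkeafjqxivhjs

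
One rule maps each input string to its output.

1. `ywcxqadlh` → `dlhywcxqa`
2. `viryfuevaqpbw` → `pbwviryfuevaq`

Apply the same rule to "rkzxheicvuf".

vufrkzxheic

Looking at the pairs, the operation is to move the last 3 characters to the front (rotate right by 3).
For "rkzxheicvuf" the result is "vufrkzxheic".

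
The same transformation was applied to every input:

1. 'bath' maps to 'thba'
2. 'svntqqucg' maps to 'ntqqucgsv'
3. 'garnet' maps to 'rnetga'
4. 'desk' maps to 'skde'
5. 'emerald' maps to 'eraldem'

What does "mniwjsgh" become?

iwjsghmn

In each case the input is transformed by: move the first 2 characters to the end (rotate left by 2).
On "mniwjsgh" that produces "iwjsghmn".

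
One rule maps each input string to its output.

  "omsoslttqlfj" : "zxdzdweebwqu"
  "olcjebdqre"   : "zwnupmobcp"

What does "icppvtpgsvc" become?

tnaageardgn

The rule is to shift every letter 11 places forward in the alphabet (wrapping around).
So "icppvtpgsvc" becomes "tnaageardgn".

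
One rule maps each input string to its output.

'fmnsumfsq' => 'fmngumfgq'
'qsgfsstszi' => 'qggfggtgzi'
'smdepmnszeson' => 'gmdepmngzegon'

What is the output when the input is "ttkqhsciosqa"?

ttkqhgciogqa

The rule is to replace every "s" with "g".
For "ttkqhsciosqa" the result is "ttkqhgciogqa".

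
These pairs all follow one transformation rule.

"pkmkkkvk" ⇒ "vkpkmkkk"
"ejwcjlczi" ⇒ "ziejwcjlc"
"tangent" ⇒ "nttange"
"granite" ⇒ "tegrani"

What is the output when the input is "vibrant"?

In each case the input is transformed by: move the last 2 characters to the front (rotate right by 2).
So "vibrant" becomes "ntvibra".

ntvibra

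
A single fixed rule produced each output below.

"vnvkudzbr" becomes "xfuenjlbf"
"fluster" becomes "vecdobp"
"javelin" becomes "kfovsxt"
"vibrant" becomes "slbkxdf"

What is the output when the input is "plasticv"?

vkcdsmfz

The pattern: shift every letter 10 places forward in the alphabet (wrapping around), then move the first character to the end.
"plasticv" → "zvkcdsmf" → "vkcdsmfz".
(Check on "javelin": → "tkfovsx" → "kfovsxt" ✓)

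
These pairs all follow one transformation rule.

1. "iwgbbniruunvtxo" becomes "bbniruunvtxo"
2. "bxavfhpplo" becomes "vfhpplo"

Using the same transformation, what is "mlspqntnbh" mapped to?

pqntnbh

The transformation: delete the first 3 characters.
So "mlspqntnbh" becomes "pqntnbh".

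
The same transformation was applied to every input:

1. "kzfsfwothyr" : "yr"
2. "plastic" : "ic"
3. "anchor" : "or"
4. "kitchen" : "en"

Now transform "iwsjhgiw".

The transformation: keep only the last 2 characters.
Doing the same to "iwsjhgiw": "iw".

iw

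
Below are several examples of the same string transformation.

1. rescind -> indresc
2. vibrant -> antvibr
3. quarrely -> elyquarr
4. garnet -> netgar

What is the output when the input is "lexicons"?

onslexic

What's happening: move the last 3 characters to the front (rotate right by 3).
"lexicons" → "onslexic".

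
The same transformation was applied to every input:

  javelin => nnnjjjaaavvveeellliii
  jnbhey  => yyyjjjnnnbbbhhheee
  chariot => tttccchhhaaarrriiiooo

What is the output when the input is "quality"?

Rule — move the last character to the front, then repeat every character 3 times.
"quality" → "yyyqqquuuaaallliiittt".
(Check on "jnbhey": → "yjnbhe" → "yyyjjjnnnbbbhhheee" ✓)

yyyqqquuuaaallliiittt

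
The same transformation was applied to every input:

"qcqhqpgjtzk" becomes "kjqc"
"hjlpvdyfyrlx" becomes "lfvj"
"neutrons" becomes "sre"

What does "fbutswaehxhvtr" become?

The transformation: keep one character in every 3, starting at position 2 (positions 2nd, 5th, 8th, ...), then reverse the string.
Applying both steps to "fbutswaehxhvtr": "bsehr", then "rhesb".

rhesb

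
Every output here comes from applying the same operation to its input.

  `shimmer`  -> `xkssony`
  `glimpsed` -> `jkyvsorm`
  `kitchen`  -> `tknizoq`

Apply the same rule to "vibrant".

The rule is to shift every letter 6 places forward in the alphabet (wrapping around), then reverse the string.
Starting from "vibrant": after the first operation, "bohxgtz"; after the second, "ztgxhob".

ztgxhob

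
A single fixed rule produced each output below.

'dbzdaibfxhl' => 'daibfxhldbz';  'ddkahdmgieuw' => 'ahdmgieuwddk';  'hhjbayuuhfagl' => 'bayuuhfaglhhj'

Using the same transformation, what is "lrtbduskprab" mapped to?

Each output is the input with this applied: move the first 3 characters to the end (rotate left by 3).
For "lrtbduskprab" the result is "bduskprablrt".

bduskprablrt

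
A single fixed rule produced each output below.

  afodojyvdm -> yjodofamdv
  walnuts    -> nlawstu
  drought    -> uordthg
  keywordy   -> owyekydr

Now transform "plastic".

The pattern: move the last 3 characters to the front (rotate right by 3), then reverse the string.
Working it through for "plastic": intermediate "ticplas", final "salpcit".

salpcit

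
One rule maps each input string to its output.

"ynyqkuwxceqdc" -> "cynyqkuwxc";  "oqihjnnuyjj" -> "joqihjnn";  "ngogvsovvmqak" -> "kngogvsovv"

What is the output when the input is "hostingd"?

Looking at the pairs, the operation is to move the last character to the front, then delete the last 3 characters.
Working it through for "hostingd": intermediate "dhosting", final "dhost".
(Check on "oqihjnnuyjj": → "joqihjnnuyj" → "joqihjnn" ✓)

dhost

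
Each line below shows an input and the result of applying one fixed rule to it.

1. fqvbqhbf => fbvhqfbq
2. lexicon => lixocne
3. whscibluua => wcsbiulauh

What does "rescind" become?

The pattern: swap each adjacent pair of characters (1↔2, 3↔4, ...), then move the first character to the end.
Starting from "rescind": after the first operation, "ercsnid"; after the second, "rcsnide".

rcsnide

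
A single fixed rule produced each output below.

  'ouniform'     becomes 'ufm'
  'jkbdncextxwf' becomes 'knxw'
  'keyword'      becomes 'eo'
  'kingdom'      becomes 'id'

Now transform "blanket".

Rule — keep one character in every 3, starting at position 2 (positions 2nd, 5th, 8th, ...).
On "blanket" that produces "lk".

lk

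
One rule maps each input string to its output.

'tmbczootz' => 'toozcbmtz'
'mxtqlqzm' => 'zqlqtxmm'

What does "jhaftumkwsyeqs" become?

qeyswkmutfahjs

The rule is to reverse the string, then move the first character to the end.
"jhaftumkwsyeqs" → "sqeyswkmutfahj" → "qeyswkmutfahjs".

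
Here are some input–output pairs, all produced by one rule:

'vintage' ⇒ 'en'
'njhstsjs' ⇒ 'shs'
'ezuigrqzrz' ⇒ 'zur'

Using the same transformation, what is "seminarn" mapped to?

nma

The rule is to move the last 2 characters to the front (rotate right by 2), then keep one character in every 3, starting at position 2 (positions 2nd, 5th, 8th, ...).
On "seminarn": the first step gives "rnsemina", and the second then gives "nma".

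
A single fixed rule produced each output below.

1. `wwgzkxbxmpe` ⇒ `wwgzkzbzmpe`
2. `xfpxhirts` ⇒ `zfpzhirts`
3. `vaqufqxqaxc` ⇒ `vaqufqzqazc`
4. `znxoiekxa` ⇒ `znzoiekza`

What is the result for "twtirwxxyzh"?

twtirwzzyzh

The pattern: replace every "x" with "z".
Applying that to "twtirwxxyzh" gives "twtirwzzyzh".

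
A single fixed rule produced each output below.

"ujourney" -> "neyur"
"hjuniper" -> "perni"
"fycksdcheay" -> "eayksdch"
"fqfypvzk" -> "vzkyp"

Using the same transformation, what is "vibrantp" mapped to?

ntpra

The rule is to delete the first 3 characters, then move the last 3 characters to the front (rotate right by 3).
Doing the same to "vibrantp": "ntpra".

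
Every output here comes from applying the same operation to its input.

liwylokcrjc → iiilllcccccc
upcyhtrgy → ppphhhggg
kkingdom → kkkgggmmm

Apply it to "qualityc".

In each case the input is transformed by: keep one character in every 3, starting at position 2 (positions 2nd, 5th, 8th, ...), then repeat every character 3 times.
Starting from "qualityc": after the first operation, "uic"; after the second, "uuuiiiccc".
(Check on "kkingdom": → "kgm" → "kkkgggmmm" ✓)

uuuiiiccc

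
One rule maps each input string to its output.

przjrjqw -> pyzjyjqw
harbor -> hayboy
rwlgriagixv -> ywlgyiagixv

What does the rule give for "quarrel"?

The transformation: replace every "r" with "y".
So "quarrel" becomes "quayyel".

quayyel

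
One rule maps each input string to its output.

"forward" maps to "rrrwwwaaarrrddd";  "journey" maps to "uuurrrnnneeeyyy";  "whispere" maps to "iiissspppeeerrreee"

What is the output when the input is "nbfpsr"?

fffpppsssrrr

Rule — delete the first 2 characters, then repeat every character 3 times.
On "nbfpsr": the first step gives "fpsr", and the second then gives "fffpppsssrrr".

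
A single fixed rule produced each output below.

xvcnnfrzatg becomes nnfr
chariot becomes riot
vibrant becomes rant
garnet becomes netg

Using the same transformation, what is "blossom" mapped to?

ssom

The pattern: move the first 3 characters to the end (rotate left by 3), then keep only the first 4 characters.
For "blossom", step one produces "ssomblo"; step two turns that into "ssom".
(Check on "vibrant": → "rantvib" → "rant" ✓)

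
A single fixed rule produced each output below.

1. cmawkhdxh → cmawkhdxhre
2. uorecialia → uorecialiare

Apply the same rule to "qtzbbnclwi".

Rule — append "re".
So "qtzbbnclwi" becomes "qtzbbnclwire".

qtzbbnclwire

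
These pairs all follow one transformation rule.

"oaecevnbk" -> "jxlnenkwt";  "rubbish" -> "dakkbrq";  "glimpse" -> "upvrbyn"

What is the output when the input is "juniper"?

Rule — shift every letter 9 places forward in the alphabet (wrapping around), then swap each adjacent pair of characters (1↔2, 3↔4, ...).
Applying both steps to "juniper": "sdwryna", then "dsrwnya".

dsrwnya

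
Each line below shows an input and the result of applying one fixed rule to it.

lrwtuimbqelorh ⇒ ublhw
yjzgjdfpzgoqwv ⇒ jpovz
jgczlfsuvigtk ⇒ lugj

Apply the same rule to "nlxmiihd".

idx

In each case the input is transformed by: move the first 3 characters to the end (rotate left by 3), then keep one character in every 3, starting at position 2 (positions 2nd, 5th, 8th, ...).
On "nlxmiihd" that produces "idx".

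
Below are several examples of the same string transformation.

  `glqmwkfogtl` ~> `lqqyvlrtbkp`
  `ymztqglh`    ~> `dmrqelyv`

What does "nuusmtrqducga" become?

The pattern: take characters alternately from the front and the back (1st, last, 2nd, 2nd-last, ...), then shift every letter 5 places forward in the alphabet (wrapping around).
Doing the same to "nuusmtrqducga": "sfzlzhxzriyvw".
(Check on "glqmwkfogtl": → "glltqgmowfk" → "lqqyvlrtbkp" ✓)

sfzlzhxzriyvw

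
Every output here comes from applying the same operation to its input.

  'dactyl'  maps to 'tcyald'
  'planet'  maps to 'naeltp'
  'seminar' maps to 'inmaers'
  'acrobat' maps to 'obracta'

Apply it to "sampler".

plmears

The rule is to take characters alternately from the front and the back (1st, last, 2nd, 2nd-last, ...), then reverse the string.
Starting from "sampler": after the first operation, "sraemlp"; after the second, "plmears".
(Check on "acrobat": → "atcarbo" → "obracta" ✓)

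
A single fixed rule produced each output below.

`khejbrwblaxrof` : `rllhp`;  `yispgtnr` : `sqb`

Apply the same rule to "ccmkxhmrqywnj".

mhbg

Each output is the input with this applied: shift every letter 10 places forward in the alphabet (wrapping around), then keep one character in every 3, starting at position 2 (positions 2nd, 5th, 8th, ...).
On "ccmkxhmrqywnj": the first step gives "mmwuhrwbaigxt", and the second then gives "mhbg".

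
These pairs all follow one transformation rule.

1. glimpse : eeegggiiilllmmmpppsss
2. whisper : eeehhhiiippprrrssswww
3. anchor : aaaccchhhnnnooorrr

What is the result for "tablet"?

aaabbbeeellltttttt

Each output is the input with this applied: sort the characters into alphabetical order, then repeat every character 3 times.
On "tablet": the first step gives "abeltt", and the second then gives "aaabbbeeellltttttt".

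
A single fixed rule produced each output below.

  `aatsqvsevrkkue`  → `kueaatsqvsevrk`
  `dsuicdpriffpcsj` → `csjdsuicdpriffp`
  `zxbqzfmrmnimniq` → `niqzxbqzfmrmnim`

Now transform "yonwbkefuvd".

Each output is the input with this applied: move the last 3 characters to the front (rotate right by 3).
For "yonwbkefuvd" the result is "uvdyonwbkef".

uvdyonwbkef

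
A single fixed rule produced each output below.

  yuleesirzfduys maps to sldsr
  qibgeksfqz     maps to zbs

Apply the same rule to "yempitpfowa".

amft

Looking at the pairs, the operation is to take characters alternately from the front and the back (1st, last, 2nd, 2nd-last, ...), then keep one character in every 3, starting at position 2 (positions 2nd, 5th, 8th, ...).
For "yempitpfowa", step one produces "yaewmopfipt"; step two turns that into "amft".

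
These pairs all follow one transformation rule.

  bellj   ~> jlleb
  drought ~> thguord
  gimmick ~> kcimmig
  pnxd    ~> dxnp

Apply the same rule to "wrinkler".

In each case the input is transformed by: reverse the string.
"wrinkler" → "relknirw".

relknirw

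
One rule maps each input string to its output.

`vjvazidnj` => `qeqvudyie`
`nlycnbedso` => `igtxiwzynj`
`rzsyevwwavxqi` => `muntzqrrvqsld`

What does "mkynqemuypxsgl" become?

Looking at the pairs, the operation is to shift every letter 5 places backward in the alphabet (wrapping around).
Doing the same to "mkynqemuypxsgl": "hftilzhptksnbg".

hftilzhptksnbg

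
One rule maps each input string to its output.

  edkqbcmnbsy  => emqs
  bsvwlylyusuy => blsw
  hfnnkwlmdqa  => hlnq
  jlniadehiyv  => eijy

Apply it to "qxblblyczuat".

The rule is to keep one character in every 3, starting at position 1 (positions 1st, 4th, 7th, ...), then sort the characters into alphabetical order.
For "qxblblyczuat", step one produces "qlyu"; step two turns that into "lquy".
(Check on "edkqbcmnbsy": → "eqms" → "emqs" ✓)

lquy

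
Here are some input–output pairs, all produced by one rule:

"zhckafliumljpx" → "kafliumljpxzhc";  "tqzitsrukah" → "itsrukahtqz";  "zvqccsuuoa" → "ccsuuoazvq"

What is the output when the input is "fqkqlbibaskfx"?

In each case the input is transformed by: move the first 3 characters to the end (rotate left by 3).
"fqkqlbibaskfx" → "qlbibaskfxfqk".

qlbibaskfxfqk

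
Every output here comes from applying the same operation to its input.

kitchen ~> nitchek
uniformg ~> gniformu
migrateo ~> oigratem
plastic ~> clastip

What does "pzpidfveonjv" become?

Rule — swap the first and last characters.
So "pzpidfveonjv" becomes "vzpidfveonjp".

vzpidfveonjp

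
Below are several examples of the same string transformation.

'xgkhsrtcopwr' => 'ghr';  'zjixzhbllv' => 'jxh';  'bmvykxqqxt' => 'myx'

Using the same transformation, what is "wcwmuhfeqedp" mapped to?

What's happening: keep every other character starting from the second (positions 2nd, 4th, 6th, ...), then keep only the first 3 characters.
Applying that to "wcwmuhfeqedp" gives "cmh".
(Check on "zjixzhbllv": → "jxhlv" → "jxh" ✓)

cmh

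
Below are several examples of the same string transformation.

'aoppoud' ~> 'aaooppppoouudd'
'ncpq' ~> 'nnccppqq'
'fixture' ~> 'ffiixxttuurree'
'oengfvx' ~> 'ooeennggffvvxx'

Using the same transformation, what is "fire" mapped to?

ffiirree

Each output is the input with this applied: double every character.
For "fire" the result is "ffiirree".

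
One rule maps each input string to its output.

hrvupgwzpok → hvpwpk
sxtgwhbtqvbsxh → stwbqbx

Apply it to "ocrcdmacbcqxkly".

ordabqky

In each case the input is transformed by: keep every other character starting from the first (positions 1st, 3rd, 5th, ...).
"ocrcdmacbcqxkly" → "ordabqky".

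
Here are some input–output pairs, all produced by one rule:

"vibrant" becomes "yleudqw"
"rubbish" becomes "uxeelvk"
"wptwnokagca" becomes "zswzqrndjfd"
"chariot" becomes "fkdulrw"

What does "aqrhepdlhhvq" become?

dtukhsgokkyt

What's happening: shift every letter 3 places forward in the alphabet (wrapping around).
Applying that to "aqrhepdlhhvq" gives "dtukhsgokkyt".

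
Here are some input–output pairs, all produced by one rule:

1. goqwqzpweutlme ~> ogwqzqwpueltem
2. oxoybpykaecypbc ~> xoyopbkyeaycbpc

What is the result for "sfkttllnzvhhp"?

fstkltnlvzhhp

Each output is the input with this applied: swap each adjacent pair of characters (1↔2, 3↔4, ...).
For "sfkttllnzvhhp" the result is "fstkltnlvzhhp".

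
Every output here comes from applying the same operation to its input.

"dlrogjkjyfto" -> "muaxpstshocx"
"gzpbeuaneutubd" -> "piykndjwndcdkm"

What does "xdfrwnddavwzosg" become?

gmoafwmmjefixbp

In each case the input is transformed by: shift every letter 9 places forward in the alphabet (wrapping around).
On "xdfrwnddavwzosg" that produces "gmoafwmmjefixbp".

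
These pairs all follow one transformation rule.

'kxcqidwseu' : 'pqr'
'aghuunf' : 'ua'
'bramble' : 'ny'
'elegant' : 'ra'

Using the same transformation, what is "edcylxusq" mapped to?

Looking at the pairs, the operation is to keep one character in every 3, starting at position 3 (positions 3rd, 6th, 9th, ...), then shift every letter 13 places forward in the alphabet (wrapping around) — i.e. ROT13.
Applying both steps to "edcylxusq": "cxq", then "pkd".

pkd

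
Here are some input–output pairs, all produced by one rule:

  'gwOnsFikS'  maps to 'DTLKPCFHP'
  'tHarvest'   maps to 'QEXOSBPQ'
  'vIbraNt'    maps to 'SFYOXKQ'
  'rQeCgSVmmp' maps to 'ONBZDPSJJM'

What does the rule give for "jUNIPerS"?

In each case the input is transformed by: shift every letter 3 places backward in the alphabet (wrapping around), then convert every letter to uppercase.
Starting from "jUNIPerS": after the first operation, "gRKFMboP"; after the second, "GRKFMBOP".

GRKFMBOP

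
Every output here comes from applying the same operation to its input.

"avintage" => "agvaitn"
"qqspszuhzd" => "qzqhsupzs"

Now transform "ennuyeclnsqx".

eqnsnnulyce

Each output is the input with this applied: delete the last character, then take characters alternately from the front and the back (1st, last, 2nd, 2nd-last, ...).
Working it through for "ennuyeclnsqx": intermediate "ennuyeclnsq", final "eqnsnnulyce".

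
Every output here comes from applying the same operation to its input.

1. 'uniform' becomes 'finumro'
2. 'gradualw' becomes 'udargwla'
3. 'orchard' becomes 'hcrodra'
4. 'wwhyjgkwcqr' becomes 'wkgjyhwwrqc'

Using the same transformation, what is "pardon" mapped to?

rapnod

The transformation: reverse the string, then move the first 3 characters to the end (rotate left by 3).
Working it through for "pardon": intermediate "nodrap", final "rapnod".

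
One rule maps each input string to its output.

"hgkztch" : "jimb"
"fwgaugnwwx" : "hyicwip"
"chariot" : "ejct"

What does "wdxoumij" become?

yfzqw

Rule — delete the last 3 characters, then shift every letter 2 places forward in the alphabet (wrapping around).
Working it through for "wdxoumij": intermediate "wdxou", final "yfzqw".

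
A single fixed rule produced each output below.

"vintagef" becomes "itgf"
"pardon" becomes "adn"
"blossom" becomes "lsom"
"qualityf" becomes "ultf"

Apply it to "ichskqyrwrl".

In each case the input is transformed by: swap each adjacent pair of characters (1↔2, 3↔4, ...), then keep every other character starting from the first (positions 1st, 3rd, 5th, ...).
For "ichskqyrwrl", step one produces "cishqkryrwl"; step two turns that into "csqrrl".

csqrrl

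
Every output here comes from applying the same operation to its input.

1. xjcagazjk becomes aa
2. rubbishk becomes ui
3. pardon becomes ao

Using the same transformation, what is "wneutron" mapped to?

euo

In each case the input is transformed by: keep only the vowels.
On "wneutron" that produces "euo".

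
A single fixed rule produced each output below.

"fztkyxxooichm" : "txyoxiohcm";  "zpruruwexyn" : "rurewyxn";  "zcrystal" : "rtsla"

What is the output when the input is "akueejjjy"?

ujejjy

The rule is to swap each adjacent pair of characters (1↔2, 3↔4, ...), then delete the first 3 characters.
"akueejjjy" → "kaeujejjy" → "ujejjy".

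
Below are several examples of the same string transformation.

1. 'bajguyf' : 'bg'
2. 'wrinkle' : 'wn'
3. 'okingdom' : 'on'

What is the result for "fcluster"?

fu

The rule is to move the last 2 characters to the front (rotate right by 2), then keep one character in every 3, starting at position 3 (positions 3rd, 6th, 9th, ...).
For "fcluster", step one produces "erfclust"; step two turns that into "fu".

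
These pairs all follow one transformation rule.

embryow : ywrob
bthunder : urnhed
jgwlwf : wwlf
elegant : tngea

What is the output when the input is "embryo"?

In each case the input is transformed by: delete the first 2 characters, then sort the characters into reverse alphabetical order.
"embryo" → "bryo" → "yrob".

yrob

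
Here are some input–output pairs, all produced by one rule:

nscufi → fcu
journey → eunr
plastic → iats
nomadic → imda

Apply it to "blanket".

eakn

In each case the input is transformed by: take characters alternately from the front and the back (1st, last, 2nd, 2nd-last, ...), then delete the first 3 characters.
Applying both steps to "blanket": "btleakn", then "eakn".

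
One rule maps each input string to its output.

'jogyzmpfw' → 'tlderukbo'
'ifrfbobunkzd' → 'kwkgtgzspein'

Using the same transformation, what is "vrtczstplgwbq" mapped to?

The transformation: move the first character to the end, then shift every letter 5 places forward in the alphabet (wrapping around).
Applying that to "vrtczstplgwbq" gives "wyhexyuqlbgva".

wyhexyuqlbgva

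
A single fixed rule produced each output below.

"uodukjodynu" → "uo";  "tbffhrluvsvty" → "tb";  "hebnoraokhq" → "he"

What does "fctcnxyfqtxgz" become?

In each case the input is transformed by: keep only the first 2 characters.
On "fctcnxyfqtxgz" that produces "fc".

fc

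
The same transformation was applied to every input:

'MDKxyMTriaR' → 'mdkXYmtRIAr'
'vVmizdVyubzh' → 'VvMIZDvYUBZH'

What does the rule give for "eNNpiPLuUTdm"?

EnnPIplUutDM

What's happening: flip the case of every letter.
For "eNNpiPLuUTdm" the result is "EnnPIplUutDM".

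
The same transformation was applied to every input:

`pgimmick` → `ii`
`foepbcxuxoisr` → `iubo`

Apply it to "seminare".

Looking at the pairs, the operation is to reverse the string, then keep one character in every 3, starting at position 3 (positions 3rd, 6th, 9th, ...).
For "seminare", step one produces "eranimes"; step two turns that into "am".

am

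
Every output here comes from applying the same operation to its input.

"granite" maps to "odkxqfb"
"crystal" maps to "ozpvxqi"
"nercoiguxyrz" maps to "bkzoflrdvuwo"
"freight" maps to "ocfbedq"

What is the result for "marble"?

Rule — swap each adjacent pair of characters (1↔2, 3↔4, ...), then shift every letter 3 places backward in the alphabet (wrapping around).
Working it through for "marble": intermediate "ambrel", final "xjyobi".

xjyobi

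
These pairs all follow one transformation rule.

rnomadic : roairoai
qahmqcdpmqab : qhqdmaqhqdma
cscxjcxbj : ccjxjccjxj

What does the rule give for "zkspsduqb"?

zssubzssub

The rule is to keep every other character starting from the first (positions 1st, 3rd, 5th, ...), then write the whole string twice.
Applying both steps to "zkspsduqb": "zssub", then "zssubzssub".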